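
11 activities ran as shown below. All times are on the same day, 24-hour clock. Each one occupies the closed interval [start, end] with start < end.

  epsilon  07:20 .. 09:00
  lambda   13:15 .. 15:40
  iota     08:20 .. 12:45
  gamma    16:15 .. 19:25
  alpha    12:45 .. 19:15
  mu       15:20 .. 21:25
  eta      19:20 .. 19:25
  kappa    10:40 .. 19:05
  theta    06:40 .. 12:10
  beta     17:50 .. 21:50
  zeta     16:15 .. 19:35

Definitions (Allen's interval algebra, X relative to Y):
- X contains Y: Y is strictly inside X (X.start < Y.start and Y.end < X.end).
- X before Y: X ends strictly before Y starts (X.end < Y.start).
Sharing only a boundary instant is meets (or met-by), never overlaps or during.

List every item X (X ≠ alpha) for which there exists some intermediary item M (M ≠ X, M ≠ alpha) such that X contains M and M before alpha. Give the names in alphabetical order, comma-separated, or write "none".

theta

Target alpha = [12:45, 19:15].
Intermediaries M with M before alpha: epsilon, theta.
Via epsilon — items with X contains epsilon: theta.
Via theta — items with X contains theta: none.
Union: theta.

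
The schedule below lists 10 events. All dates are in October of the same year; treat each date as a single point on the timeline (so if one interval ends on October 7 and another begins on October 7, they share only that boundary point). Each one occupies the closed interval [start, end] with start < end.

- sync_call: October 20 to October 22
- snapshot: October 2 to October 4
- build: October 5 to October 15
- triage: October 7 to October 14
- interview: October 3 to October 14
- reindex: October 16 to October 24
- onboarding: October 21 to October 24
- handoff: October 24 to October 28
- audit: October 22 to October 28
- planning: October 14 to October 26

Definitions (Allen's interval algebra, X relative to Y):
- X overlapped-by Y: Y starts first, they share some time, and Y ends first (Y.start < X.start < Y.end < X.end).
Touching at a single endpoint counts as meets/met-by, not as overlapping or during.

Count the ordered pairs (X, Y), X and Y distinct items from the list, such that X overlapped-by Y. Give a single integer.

8

Checking all 90 ordered pairs for relation 'overlapped-by'; matching pairs in alphabetical order:
(audit, onboarding): audit overlapped-by onboarding ✓
(audit, planning): audit overlapped-by planning ✓
(audit, reindex): audit overlapped-by reindex ✓
(build, interview): build overlapped-by interview ✓
(handoff, planning): handoff overlapped-by planning ✓
(interview, snapshot): interview overlapped-by snapshot ✓
(onboarding, sync_call): onboarding overlapped-by sync_call ✓
(planning, build): planning overlapped-by build ✓
Count: 8.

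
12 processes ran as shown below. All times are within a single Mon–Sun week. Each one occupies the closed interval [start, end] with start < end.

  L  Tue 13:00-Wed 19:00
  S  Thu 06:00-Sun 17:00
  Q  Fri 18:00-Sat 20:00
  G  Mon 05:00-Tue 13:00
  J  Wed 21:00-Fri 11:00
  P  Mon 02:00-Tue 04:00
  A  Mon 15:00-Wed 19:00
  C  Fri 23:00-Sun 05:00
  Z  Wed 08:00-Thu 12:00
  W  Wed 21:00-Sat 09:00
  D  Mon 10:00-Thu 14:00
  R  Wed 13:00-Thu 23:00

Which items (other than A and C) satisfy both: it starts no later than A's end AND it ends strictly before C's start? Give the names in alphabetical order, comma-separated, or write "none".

Conditions: its start is no later than A's end (X.start <= Wed 19:00) AND its end is strictly before C's start (X.end < Fri 23:00).
D: start Mon 10:00 <= Wed 19:00? ✓; end Thu 14:00 < Fri 23:00? ✓ → yes.
G: start Mon 05:00 <= Wed 19:00? ✓; end Tue 13:00 < Fri 23:00? ✓ → yes.
J: start Wed 21:00 <= Wed 19:00? ✗; end Fri 11:00 < Fri 23:00? ✓ → no.
L: start Tue 13:00 <= Wed 19:00? ✓; end Wed 19:00 < Fri 23:00? ✓ → yes.
P: start Mon 02:00 <= Wed 19:00? ✓; end Tue 04:00 < Fri 23:00? ✓ → yes.
Q: start Fri 18:00 <= Wed 19:00? ✗; end Sat 20:00 < Fri 23:00? ✗ → no.
R: start Wed 13:00 <= Wed 19:00? ✓; end Thu 23:00 < Fri 23:00? ✓ → yes.
S: start Thu 06:00 <= Wed 19:00? ✗; end Sun 17:00 < Fri 23:00? ✗ → no.
W: start Wed 21:00 <= Wed 19:00? ✗; end Sat 09:00 < Fri 23:00? ✗ → no.
Z: start Wed 08:00 <= Wed 19:00? ✓; end Thu 12:00 < Fri 23:00? ✓ → yes.
Result: D, G, L, P, R, Z.

D, G, L, P, R, Z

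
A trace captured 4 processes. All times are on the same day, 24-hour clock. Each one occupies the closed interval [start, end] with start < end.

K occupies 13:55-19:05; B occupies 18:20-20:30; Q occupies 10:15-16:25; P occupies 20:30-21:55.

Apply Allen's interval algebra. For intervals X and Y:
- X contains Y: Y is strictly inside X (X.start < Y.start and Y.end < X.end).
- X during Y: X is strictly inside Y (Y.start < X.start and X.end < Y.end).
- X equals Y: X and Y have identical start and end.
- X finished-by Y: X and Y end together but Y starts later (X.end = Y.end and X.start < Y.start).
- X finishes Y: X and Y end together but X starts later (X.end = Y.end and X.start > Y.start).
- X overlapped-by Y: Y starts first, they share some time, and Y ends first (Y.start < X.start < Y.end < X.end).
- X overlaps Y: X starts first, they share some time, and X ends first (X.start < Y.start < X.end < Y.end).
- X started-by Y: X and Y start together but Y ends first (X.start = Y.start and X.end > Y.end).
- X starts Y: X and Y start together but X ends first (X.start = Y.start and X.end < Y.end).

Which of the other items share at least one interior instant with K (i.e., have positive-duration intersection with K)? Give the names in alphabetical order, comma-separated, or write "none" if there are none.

B, Q

Target K = [13:55, 19:05].
B [18:20, 20:30] → overlapped-by → yes.
P [20:30, 21:55] → after → no.
Q [10:15, 16:25] → overlaps → yes.
Result: B, Q.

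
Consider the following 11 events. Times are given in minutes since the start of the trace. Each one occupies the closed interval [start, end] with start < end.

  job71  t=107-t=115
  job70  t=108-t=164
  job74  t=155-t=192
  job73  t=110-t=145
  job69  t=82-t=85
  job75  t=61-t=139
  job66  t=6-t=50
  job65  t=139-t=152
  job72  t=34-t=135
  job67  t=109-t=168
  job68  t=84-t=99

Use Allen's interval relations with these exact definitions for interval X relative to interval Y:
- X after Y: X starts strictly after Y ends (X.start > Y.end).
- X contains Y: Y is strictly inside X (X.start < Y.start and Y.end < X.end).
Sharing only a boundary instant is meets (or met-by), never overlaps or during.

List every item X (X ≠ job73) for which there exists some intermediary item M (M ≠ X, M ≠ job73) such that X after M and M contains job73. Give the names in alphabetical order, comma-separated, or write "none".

Target job73 = [t=110, t=145].
Intermediaries M with M contains job73: job67, job70.
Via job67 — items with X after job67: none.
Via job70 — items with X after job70: none.
Union: none.

none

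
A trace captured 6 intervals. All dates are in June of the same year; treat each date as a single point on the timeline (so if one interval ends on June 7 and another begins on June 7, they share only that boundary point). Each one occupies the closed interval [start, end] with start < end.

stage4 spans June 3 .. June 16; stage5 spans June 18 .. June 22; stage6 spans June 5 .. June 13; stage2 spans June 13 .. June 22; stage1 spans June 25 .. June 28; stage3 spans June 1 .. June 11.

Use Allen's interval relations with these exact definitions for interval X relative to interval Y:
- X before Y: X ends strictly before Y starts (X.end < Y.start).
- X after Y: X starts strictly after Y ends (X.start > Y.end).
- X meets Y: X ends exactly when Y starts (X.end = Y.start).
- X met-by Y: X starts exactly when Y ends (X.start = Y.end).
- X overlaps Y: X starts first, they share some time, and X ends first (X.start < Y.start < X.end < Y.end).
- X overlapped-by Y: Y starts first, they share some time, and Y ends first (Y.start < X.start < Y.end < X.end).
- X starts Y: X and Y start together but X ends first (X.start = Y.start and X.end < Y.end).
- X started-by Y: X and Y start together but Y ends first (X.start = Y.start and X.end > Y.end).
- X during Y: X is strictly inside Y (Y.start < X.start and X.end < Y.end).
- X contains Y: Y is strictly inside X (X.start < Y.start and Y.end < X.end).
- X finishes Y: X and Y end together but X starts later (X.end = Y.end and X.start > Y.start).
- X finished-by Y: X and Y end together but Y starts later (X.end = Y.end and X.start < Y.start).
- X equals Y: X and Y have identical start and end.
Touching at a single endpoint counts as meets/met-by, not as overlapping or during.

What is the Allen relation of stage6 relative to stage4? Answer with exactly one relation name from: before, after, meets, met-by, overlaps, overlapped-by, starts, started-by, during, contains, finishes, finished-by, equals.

stage6 = [June 5, June 13]; stage4 = [June 3, June 16].
Compare endpoints: stage6.start > stage4.start, stage6.start < stage4.end, stage6.end > stage4.start, stage6.end < stage4.end.
That pattern is 'during'.

during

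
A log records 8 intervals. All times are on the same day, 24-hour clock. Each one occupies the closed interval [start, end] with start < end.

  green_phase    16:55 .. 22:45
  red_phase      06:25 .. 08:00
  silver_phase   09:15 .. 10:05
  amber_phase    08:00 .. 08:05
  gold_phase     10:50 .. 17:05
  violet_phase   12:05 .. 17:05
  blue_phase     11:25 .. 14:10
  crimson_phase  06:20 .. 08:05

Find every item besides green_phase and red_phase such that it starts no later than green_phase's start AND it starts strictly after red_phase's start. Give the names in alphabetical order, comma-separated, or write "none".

amber_phase, blue_phase, gold_phase, silver_phase, violet_phase

Conditions: its start is no later than green_phase's start (X.start <= 16:55) AND its start is strictly after red_phase's start (X.start > 06:25).
amber_phase: start 08:00 <= 16:55? ✓; start 08:00 > 06:25? ✓ → yes.
blue_phase: start 11:25 <= 16:55? ✓; start 11:25 > 06:25? ✓ → yes.
crimson_phase: start 06:20 <= 16:55? ✓; start 06:20 > 06:25? ✗ → no.
gold_phase: start 10:50 <= 16:55? ✓; start 10:50 > 06:25? ✓ → yes.
silver_phase: start 09:15 <= 16:55? ✓; start 09:15 > 06:25? ✓ → yes.
violet_phase: start 12:05 <= 16:55? ✓; start 12:05 > 06:25? ✓ → yes.
Result: amber_phase, blue_phase, gold_phase, silver_phase, violet_phase.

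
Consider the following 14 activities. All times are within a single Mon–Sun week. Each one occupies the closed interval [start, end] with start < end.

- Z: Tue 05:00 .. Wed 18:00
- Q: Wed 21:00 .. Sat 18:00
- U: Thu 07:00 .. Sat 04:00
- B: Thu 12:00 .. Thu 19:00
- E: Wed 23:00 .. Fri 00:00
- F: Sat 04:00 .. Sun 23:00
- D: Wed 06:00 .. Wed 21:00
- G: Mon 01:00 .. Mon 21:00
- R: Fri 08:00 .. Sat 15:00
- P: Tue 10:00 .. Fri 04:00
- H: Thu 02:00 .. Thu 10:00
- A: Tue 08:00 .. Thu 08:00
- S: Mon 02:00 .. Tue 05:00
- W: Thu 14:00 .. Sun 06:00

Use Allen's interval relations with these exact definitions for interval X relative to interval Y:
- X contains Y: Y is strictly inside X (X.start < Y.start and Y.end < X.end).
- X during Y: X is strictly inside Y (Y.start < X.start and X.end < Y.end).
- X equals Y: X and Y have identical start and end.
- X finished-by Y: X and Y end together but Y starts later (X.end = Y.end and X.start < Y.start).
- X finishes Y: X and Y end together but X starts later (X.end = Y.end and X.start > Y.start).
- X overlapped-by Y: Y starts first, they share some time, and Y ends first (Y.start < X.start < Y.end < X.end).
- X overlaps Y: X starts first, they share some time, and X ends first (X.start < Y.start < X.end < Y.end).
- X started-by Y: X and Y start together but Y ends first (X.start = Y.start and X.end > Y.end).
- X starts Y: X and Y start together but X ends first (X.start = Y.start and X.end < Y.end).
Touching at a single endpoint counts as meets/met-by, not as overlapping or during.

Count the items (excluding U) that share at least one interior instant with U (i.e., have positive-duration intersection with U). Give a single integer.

8

Target U = [Thu 07:00, Sat 04:00].
A [Tue 08:00, Thu 08:00] → overlaps → counts.
B [Thu 12:00, Thu 19:00] → during → counts.
D [Wed 06:00, Wed 21:00] → before → no.
E [Wed 23:00, Fri 00:00] → overlaps → counts.
F [Sat 04:00, Sun 23:00] → met-by → no.
G [Mon 01:00, Mon 21:00] → before → no.
H [Thu 02:00, Thu 10:00] → overlaps → counts.
P [Tue 10:00, Fri 04:00] → overlaps → counts.
Q [Wed 21:00, Sat 18:00] → contains → counts.
R [Fri 08:00, Sat 15:00] → overlapped-by → counts.
S [Mon 02:00, Tue 05:00] → before → no.
W [Thu 14:00, Sun 06:00] → overlapped-by → counts.
Z [Tue 05:00, Wed 18:00] → before → no.
Total: 8.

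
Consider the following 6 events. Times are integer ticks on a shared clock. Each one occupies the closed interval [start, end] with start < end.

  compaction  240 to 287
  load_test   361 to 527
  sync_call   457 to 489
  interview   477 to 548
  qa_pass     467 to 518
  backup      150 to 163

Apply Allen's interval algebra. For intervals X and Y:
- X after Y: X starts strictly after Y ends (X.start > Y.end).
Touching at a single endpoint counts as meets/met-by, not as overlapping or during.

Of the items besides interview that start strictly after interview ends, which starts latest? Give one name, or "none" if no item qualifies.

Target interview = [477, 548].
backup [150, 163] → before → excluded.
compaction [240, 287] → before → excluded.
load_test [361, 527] → overlaps → excluded.
qa_pass [467, 518] → overlaps → excluded.
sync_call [457, 489] → overlaps → excluded.
No candidates → none.

none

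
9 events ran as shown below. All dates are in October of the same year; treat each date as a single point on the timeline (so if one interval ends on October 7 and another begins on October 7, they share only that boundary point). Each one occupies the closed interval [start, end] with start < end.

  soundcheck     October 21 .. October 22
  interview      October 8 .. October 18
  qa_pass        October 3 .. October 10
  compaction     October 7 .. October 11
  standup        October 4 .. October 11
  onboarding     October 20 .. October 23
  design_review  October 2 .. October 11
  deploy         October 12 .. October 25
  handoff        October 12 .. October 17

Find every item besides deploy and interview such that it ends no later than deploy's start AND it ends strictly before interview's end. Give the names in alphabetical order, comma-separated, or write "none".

compaction, design_review, qa_pass, standup

Conditions: its end is no later than deploy's start (X.end <= October 12) AND its end is strictly before interview's end (X.end < October 18).
compaction: end October 11 <= October 12? ✓; end October 11 < October 18? ✓ → yes.
design_review: end October 11 <= October 12? ✓; end October 11 < October 18? ✓ → yes.
handoff: end October 17 <= October 12? ✗; end October 17 < October 18? ✓ → no.
onboarding: end October 23 <= October 12? ✗; end October 23 < October 18? ✗ → no.
qa_pass: end October 10 <= October 12? ✓; end October 10 < October 18? ✓ → yes.
soundcheck: end October 22 <= October 12? ✗; end October 22 < October 18? ✗ → no.
standup: end October 11 <= October 12? ✓; end October 11 < October 18? ✓ → yes.
Result: compaction, design_review, qa_pass, standup.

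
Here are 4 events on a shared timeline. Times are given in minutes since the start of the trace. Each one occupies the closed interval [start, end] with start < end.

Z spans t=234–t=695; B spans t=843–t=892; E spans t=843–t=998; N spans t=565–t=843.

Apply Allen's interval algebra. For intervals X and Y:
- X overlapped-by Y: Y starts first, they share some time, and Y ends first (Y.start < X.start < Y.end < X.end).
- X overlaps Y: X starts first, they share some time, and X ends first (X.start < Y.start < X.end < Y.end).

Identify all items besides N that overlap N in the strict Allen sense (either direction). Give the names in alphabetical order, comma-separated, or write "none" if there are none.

Target N = [t=565, t=843].
B [t=843, t=892] → met-by → no.
E [t=843, t=998] → met-by → no.
Z [t=234, t=695] → overlaps → yes.
Result: Z.

Z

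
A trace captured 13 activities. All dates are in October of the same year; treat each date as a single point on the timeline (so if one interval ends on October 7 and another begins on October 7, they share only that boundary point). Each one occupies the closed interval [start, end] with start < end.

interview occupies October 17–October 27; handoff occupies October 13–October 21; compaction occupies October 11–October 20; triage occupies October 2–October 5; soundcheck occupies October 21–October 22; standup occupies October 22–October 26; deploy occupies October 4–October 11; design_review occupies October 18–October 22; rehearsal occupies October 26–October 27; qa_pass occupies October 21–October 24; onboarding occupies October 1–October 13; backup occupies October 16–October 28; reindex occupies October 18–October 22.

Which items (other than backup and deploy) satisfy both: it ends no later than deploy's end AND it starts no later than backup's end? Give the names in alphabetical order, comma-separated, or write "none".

Conditions: its end is no later than deploy's end (X.end <= October 11) AND its start is no later than backup's end (X.start <= October 28).
compaction: end October 20 <= October 11? ✗; start October 11 <= October 28? ✓ → no.
design_review: end October 22 <= October 11? ✗; start October 18 <= October 28? ✓ → no.
handoff: end October 21 <= October 11? ✗; start October 13 <= October 28? ✓ → no.
interview: end October 27 <= October 11? ✗; start October 17 <= October 28? ✓ → no.
onboarding: end October 13 <= October 11? ✗; start October 1 <= October 28? ✓ → no.
qa_pass: end October 24 <= October 11? ✗; start October 21 <= October 28? ✓ → no.
rehearsal: end October 27 <= October 11? ✗; start October 26 <= October 28? ✓ → no.
reindex: end October 22 <= October 11? ✗; start October 18 <= October 28? ✓ → no.
soundcheck: end October 22 <= October 11? ✗; start October 21 <= October 28? ✓ → no.
standup: end October 26 <= October 11? ✗; start October 22 <= October 28? ✓ → no.
triage: end October 5 <= October 11? ✓; start October 2 <= October 28? ✓ → yes.
Result: triage.

triage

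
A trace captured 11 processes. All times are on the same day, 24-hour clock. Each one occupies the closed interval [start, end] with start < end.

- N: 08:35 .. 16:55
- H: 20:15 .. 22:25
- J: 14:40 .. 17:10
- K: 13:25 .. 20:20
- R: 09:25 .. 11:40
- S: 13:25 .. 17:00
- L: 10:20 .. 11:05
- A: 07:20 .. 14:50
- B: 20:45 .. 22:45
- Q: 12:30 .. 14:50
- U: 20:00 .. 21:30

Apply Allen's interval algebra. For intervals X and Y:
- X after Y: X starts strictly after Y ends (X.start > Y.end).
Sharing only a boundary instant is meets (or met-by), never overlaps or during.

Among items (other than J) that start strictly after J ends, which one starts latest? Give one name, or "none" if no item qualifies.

B

Target J = [14:40, 17:10].
A [07:20, 14:50] → overlaps → excluded.
B [20:45, 22:45] → after → candidate.
H [20:15, 22:25] → after → candidate.
K [13:25, 20:20] → contains → excluded.
L [10:20, 11:05] → before → excluded.
N [08:35, 16:55] → overlaps → excluded.
Q [12:30, 14:50] → overlaps → excluded.
R [09:25, 11:40] → before → excluded.
S [13:25, 17:00] → overlaps → excluded.
U [20:00, 21:30] → after → candidate.
Among candidates, latest start is 20:45 → B.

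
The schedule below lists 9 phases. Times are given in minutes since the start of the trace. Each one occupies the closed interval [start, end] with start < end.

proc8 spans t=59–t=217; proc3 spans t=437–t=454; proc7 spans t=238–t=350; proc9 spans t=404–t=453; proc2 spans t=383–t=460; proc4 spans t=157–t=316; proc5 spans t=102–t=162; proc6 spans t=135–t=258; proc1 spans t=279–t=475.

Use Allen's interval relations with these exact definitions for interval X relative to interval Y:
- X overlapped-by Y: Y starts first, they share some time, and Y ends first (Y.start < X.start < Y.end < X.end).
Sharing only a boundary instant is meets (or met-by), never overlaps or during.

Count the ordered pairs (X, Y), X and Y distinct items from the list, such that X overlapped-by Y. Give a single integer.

Checking all 72 ordered pairs for relation 'overlapped-by'; matching pairs in alphabetical order:
(proc1, proc4): proc1 overlapped-by proc4 ✓
(proc1, proc7): proc1 overlapped-by proc7 ✓
(proc3, proc9): proc3 overlapped-by proc9 ✓
(proc4, proc5): proc4 overlapped-by proc5 ✓
(proc4, proc6): proc4 overlapped-by proc6 ✓
(proc4, proc8): proc4 overlapped-by proc8 ✓
(proc6, proc5): proc6 overlapped-by proc5 ✓
(proc6, proc8): proc6 overlapped-by proc8 ✓
(proc7, proc4): proc7 overlapped-by proc4 ✓
(proc7, proc6): proc7 overlapped-by proc6 ✓
Count: 10.

10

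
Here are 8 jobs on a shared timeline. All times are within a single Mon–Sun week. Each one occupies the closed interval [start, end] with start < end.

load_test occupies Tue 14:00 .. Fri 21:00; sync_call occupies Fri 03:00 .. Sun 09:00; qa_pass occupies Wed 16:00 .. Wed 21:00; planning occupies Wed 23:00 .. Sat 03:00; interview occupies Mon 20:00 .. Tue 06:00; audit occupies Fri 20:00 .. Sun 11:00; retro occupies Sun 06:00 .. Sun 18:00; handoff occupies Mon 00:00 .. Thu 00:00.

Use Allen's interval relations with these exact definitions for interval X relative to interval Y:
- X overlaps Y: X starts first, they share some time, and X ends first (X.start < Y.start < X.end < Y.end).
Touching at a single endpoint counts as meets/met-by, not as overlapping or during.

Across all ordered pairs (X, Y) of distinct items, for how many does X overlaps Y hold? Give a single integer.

10

Checking all 56 ordered pairs for relation 'overlaps'; matching pairs in alphabetical order:
(audit, retro): audit overlaps retro ✓
(handoff, load_test): handoff overlaps load_test ✓
(handoff, planning): handoff overlaps planning ✓
(load_test, audit): load_test overlaps audit ✓
(load_test, planning): load_test overlaps planning ✓
(load_test, sync_call): load_test overlaps sync_call ✓
(planning, audit): planning overlaps audit ✓
(planning, sync_call): planning overlaps sync_call ✓
(sync_call, audit): sync_call overlaps audit ✓
(sync_call, retro): sync_call overlaps retro ✓
Count: 10.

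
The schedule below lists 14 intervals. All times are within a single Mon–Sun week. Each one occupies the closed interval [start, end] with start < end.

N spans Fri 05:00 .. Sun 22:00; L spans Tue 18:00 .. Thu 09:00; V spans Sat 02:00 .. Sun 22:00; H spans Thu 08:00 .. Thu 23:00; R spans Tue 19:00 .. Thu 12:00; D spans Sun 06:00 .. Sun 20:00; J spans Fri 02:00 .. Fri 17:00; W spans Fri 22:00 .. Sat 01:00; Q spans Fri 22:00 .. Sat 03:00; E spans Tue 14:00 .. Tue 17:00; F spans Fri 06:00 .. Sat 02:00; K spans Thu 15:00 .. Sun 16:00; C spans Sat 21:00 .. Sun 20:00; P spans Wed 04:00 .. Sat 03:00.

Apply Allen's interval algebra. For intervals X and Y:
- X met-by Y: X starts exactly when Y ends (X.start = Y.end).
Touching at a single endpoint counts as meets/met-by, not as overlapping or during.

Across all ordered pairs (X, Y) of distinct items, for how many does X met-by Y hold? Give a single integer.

1

Checking all 182 ordered pairs for relation 'met-by'; matching pairs in alphabetical order:
(V, F): V met-by F ✓
Count: 1.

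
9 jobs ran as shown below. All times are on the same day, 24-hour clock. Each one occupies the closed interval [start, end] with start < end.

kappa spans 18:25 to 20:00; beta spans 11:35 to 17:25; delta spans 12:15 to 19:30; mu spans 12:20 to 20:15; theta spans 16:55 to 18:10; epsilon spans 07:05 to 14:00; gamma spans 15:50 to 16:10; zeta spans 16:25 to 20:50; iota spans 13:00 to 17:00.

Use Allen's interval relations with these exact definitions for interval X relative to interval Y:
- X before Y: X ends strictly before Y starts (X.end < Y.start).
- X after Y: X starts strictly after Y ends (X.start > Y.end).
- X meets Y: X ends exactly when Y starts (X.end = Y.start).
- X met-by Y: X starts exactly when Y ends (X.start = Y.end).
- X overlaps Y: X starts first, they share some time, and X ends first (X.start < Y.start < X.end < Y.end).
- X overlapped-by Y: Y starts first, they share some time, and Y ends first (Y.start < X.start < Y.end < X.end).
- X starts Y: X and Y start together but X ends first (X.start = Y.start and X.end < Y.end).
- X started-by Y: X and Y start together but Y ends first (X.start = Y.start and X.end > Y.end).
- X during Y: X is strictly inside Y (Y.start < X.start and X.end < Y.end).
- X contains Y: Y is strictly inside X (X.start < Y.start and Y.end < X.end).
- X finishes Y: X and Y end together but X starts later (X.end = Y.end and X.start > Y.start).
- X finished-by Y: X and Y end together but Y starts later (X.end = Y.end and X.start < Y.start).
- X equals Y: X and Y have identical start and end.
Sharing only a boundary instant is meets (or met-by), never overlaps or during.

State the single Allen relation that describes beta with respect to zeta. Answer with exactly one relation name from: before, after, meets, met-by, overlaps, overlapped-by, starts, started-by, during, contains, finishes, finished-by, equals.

overlaps

beta = [11:35, 17:25]; zeta = [16:25, 20:50].
Compare endpoints: beta.start < zeta.start, beta.start < zeta.end, beta.end > zeta.start, beta.end < zeta.end.
That pattern is 'overlaps'.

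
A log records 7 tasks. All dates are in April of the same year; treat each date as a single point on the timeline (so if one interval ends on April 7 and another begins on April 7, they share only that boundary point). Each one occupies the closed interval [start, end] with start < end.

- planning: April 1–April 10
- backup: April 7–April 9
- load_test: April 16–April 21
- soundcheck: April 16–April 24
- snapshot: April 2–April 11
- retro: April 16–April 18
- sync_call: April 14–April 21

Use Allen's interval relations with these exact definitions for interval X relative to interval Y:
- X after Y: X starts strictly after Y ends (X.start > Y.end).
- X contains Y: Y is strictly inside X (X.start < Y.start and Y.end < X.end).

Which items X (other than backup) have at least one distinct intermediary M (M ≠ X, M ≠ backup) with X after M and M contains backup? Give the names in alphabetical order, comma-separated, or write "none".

load_test, retro, soundcheck, sync_call

Target backup = [April 7, April 9].
Intermediaries M with M contains backup: planning, snapshot.
Via planning — items with X after planning: load_test, retro, soundcheck, sync_call.
Via snapshot — items with X after snapshot: load_test, retro, soundcheck, sync_call.
Union: load_test, retro, soundcheck, sync_call.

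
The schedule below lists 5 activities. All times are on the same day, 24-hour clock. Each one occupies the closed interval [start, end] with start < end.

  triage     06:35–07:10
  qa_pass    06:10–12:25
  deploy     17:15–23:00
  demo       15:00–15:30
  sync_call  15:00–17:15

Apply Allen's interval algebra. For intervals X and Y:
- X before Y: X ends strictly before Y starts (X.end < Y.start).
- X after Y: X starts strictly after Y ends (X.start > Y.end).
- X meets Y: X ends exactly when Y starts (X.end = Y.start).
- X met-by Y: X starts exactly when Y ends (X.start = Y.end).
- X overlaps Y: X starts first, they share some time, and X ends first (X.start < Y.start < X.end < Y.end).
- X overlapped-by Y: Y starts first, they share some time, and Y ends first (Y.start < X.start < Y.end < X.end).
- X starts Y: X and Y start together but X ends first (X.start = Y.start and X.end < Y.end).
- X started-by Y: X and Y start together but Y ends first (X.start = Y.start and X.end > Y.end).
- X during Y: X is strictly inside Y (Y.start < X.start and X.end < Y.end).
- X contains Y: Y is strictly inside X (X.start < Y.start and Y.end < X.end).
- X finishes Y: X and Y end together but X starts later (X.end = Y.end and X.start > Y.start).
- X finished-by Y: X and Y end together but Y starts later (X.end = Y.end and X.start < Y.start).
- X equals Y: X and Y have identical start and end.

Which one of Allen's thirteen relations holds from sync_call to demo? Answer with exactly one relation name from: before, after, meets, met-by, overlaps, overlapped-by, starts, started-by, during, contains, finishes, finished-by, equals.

started-by

sync_call = [15:00, 17:15]; demo = [15:00, 15:30].
Compare endpoints: sync_call.start = demo.start, sync_call.start < demo.end, sync_call.end > demo.start, sync_call.end > demo.end.
That pattern is 'started-by'.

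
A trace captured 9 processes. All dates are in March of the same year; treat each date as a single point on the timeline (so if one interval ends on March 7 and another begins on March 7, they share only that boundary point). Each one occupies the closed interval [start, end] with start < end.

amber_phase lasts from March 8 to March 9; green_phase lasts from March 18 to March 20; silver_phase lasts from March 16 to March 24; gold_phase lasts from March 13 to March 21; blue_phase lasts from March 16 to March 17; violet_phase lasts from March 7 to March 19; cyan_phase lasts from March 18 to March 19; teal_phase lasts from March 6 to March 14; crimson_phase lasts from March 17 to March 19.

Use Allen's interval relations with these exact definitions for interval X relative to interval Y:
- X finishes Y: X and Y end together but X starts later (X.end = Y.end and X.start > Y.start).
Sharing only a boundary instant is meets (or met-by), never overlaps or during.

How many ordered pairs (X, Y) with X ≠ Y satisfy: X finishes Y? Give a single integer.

Checking all 72 ordered pairs for relation 'finishes'; matching pairs in alphabetical order:
(crimson_phase, violet_phase): crimson_phase finishes violet_phase ✓
(cyan_phase, crimson_phase): cyan_phase finishes crimson_phase ✓
(cyan_phase, violet_phase): cyan_phase finishes violet_phase ✓
Count: 3.

3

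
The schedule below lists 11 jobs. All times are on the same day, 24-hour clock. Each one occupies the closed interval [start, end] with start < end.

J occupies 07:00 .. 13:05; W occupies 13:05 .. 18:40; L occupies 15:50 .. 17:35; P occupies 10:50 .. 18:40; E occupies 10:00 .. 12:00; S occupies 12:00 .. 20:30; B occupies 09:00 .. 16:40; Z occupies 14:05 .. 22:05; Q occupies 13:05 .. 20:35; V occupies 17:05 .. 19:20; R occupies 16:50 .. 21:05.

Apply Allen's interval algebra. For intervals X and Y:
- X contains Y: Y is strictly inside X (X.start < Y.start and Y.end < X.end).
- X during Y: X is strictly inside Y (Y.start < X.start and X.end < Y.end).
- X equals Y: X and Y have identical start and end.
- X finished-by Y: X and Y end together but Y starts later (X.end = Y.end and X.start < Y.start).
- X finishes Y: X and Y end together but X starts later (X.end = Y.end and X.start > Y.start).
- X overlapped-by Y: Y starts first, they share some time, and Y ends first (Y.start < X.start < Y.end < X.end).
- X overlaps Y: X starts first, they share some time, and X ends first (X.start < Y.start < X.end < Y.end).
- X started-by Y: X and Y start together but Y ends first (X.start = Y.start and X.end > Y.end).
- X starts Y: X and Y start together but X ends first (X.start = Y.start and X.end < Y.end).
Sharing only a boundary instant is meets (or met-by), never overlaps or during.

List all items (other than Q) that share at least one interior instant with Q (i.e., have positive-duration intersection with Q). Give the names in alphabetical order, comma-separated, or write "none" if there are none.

B, L, P, R, S, V, W, Z

Target Q = [13:05, 20:35].
B [09:00, 16:40] → overlaps → yes.
E [10:00, 12:00] → before → no.
J [07:00, 13:05] → meets → no.
L [15:50, 17:35] → during → yes.
P [10:50, 18:40] → overlaps → yes.
R [16:50, 21:05] → overlapped-by → yes.
S [12:00, 20:30] → overlaps → yes.
V [17:05, 19:20] → during → yes.
W [13:05, 18:40] → starts → yes.
Z [14:05, 22:05] → overlapped-by → yes.
Result: B, L, P, R, S, V, W, Z.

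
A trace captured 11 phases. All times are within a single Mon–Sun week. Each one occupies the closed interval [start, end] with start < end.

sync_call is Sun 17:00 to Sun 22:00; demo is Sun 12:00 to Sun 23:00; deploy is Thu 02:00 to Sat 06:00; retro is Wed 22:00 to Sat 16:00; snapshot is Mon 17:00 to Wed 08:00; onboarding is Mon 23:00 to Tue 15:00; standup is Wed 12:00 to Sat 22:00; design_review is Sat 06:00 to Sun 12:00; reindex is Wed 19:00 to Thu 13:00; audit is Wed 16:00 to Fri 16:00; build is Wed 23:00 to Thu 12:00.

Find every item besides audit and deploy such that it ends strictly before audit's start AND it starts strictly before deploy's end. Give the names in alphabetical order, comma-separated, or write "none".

Conditions: its end is strictly before audit's start (X.end < Wed 16:00) AND its start is strictly before deploy's end (X.start < Sat 06:00).
build: end Thu 12:00 < Wed 16:00? ✗; start Wed 23:00 < Sat 06:00? ✓ → no.
demo: end Sun 23:00 < Wed 16:00? ✗; start Sun 12:00 < Sat 06:00? ✗ → no.
design_review: end Sun 12:00 < Wed 16:00? ✗; start Sat 06:00 < Sat 06:00? ✗ → no.
onboarding: end Tue 15:00 < Wed 16:00? ✓; start Mon 23:00 < Sat 06:00? ✓ → yes.
reindex: end Thu 13:00 < Wed 16:00? ✗; start Wed 19:00 < Sat 06:00? ✓ → no.
retro: end Sat 16:00 < Wed 16:00? ✗; start Wed 22:00 < Sat 06:00? ✓ → no.
snapshot: end Wed 08:00 < Wed 16:00? ✓; start Mon 17:00 < Sat 06:00? ✓ → yes.
standup: end Sat 22:00 < Wed 16:00? ✗; start Wed 12:00 < Sat 06:00? ✓ → no.
sync_call: end Sun 22:00 < Wed 16:00? ✗; start Sun 17:00 < Sat 06:00? ✗ → no.
Result: onboarding, snapshot.

onboarding, snapshot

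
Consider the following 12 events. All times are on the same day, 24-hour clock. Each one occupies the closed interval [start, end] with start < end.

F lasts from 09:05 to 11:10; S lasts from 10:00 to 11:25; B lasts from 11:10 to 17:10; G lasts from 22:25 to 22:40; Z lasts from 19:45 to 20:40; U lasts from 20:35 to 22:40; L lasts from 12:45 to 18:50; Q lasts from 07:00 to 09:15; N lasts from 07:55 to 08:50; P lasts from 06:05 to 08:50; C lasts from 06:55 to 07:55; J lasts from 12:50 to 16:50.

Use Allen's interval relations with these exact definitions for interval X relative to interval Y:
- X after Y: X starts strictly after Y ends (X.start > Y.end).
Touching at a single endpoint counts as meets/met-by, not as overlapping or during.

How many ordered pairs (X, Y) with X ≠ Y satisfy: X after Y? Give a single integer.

Checking all 132 ordered pairs for relation 'after'; matching pairs in alphabetical order:
(B, C): B after C ✓
(B, N): B after N ✓
(B, P): B after P ✓
(B, Q): B after Q ✓
(F, C): F after C ✓
(F, N): F after N ✓
(F, P): F after P ✓
(G, B): G after B ✓
(G, C): G after C ✓
(G, F): G after F ✓
(G, J): G after J ✓
(G, L): G after L ✓
(G, N): G after N ✓
(G, P): G after P ✓
(G, Q): G after Q ✓
(G, S): G after S ✓
(G, Z): G after Z ✓
(J, C): J after C ✓
(J, F): J after F ✓
(J, N): J after N ✓
(J, P): J after P ✓
(J, Q): J after Q ✓
(J, S): J after S ✓
(L, C): L after C ✓
... plus 27 further pairs not listed.
Count: 51.

51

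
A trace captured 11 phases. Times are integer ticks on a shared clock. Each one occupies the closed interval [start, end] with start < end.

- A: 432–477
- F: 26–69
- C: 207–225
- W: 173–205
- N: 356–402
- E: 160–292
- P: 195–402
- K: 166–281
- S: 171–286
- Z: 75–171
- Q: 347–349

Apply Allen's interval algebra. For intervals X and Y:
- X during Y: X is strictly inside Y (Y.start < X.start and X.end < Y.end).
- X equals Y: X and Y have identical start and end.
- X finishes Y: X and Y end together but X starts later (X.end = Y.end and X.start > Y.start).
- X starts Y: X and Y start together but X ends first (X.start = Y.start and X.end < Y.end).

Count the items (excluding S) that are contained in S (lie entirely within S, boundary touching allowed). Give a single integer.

2

Target S = [171, 286].
A [432, 477] → after → no.
C [207, 225] → during → counts.
E [160, 292] → contains → no.
F [26, 69] → before → no.
K [166, 281] → overlaps → no.
N [356, 402] → after → no.
P [195, 402] → overlapped-by → no.
Q [347, 349] → after → no.
W [173, 205] → during → counts.
Z [75, 171] → meets → no.
Total: 2.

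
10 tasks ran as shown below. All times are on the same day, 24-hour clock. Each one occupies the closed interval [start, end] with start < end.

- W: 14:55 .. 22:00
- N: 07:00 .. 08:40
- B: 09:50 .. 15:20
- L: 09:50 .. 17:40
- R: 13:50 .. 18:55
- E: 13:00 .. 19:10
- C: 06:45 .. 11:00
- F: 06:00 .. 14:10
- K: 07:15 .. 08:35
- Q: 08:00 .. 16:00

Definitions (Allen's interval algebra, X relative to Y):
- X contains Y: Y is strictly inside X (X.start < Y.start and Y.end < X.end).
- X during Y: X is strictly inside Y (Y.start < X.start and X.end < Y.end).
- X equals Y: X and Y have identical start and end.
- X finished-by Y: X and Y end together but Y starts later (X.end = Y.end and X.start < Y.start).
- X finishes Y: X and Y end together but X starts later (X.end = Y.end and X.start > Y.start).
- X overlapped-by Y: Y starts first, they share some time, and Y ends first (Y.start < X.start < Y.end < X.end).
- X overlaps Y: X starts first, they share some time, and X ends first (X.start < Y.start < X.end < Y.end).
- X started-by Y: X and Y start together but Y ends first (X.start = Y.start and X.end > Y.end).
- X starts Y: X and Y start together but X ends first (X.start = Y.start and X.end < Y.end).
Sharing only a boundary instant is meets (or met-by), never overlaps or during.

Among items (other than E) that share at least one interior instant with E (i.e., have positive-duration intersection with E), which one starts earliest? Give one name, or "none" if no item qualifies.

Target E = [13:00, 19:10].
B [09:50, 15:20] → overlaps → candidate.
C [06:45, 11:00] → before → excluded.
F [06:00, 14:10] → overlaps → candidate.
K [07:15, 08:35] → before → excluded.
L [09:50, 17:40] → overlaps → candidate.
N [07:00, 08:40] → before → excluded.
Q [08:00, 16:00] → overlaps → candidate.
R [13:50, 18:55] → during → candidate.
W [14:55, 22:00] → overlapped-by → candidate.
Among candidates, earliest start is 06:00 → F.

F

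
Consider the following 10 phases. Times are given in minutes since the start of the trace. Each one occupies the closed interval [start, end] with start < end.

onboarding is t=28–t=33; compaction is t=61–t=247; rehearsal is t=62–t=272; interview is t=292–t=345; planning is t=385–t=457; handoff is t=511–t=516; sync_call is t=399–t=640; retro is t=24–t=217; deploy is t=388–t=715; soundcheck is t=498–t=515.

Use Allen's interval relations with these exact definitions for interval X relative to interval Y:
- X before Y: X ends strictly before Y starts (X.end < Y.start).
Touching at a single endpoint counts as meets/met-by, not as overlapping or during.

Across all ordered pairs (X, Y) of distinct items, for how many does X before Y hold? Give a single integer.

Checking all 90 ordered pairs for relation 'before'; matching pairs in alphabetical order:
(compaction, deploy): compaction before deploy ✓
(compaction, handoff): compaction before handoff ✓
(compaction, interview): compaction before interview ✓
(compaction, planning): compaction before planning ✓
(compaction, soundcheck): compaction before soundcheck ✓
(compaction, sync_call): compaction before sync_call ✓
(interview, deploy): interview before deploy ✓
(interview, handoff): interview before handoff ✓
(interview, planning): interview before planning ✓
(interview, soundcheck): interview before soundcheck ✓
(interview, sync_call): interview before sync_call ✓
(onboarding, compaction): onboarding before compaction ✓
(onboarding, deploy): onboarding before deploy ✓
(onboarding, handoff): onboarding before handoff ✓
(onboarding, interview): onboarding before interview ✓
(onboarding, planning): onboarding before planning ✓
(onboarding, rehearsal): onboarding before rehearsal ✓
(onboarding, soundcheck): onboarding before soundcheck ✓
(onboarding, sync_call): onboarding before sync_call ✓
(planning, handoff): planning before handoff ✓
(planning, soundcheck): planning before soundcheck ✓
(rehearsal, deploy): rehearsal before deploy ✓
(rehearsal, handoff): rehearsal before handoff ✓
(rehearsal, interview): rehearsal before interview ✓
... plus 9 further pairs not listed.
Count: 33.

33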